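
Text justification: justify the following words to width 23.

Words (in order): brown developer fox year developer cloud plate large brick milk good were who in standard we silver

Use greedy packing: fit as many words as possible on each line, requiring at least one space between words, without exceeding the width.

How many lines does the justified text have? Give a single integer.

Answer: 5

Derivation:
Line 1: ['brown', 'developer', 'fox'] (min_width=19, slack=4)
Line 2: ['year', 'developer', 'cloud'] (min_width=20, slack=3)
Line 3: ['plate', 'large', 'brick', 'milk'] (min_width=22, slack=1)
Line 4: ['good', 'were', 'who', 'in'] (min_width=16, slack=7)
Line 5: ['standard', 'we', 'silver'] (min_width=18, slack=5)
Total lines: 5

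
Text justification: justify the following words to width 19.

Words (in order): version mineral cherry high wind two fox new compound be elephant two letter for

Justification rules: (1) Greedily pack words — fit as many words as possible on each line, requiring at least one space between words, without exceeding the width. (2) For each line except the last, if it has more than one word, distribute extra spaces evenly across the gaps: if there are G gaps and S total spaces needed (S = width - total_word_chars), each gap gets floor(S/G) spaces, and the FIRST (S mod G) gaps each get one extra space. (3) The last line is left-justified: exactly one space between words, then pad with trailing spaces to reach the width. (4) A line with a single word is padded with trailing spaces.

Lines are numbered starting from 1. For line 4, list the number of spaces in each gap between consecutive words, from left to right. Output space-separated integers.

Answer: 9

Derivation:
Line 1: ['version', 'mineral'] (min_width=15, slack=4)
Line 2: ['cherry', 'high', 'wind'] (min_width=16, slack=3)
Line 3: ['two', 'fox', 'new'] (min_width=11, slack=8)
Line 4: ['compound', 'be'] (min_width=11, slack=8)
Line 5: ['elephant', 'two', 'letter'] (min_width=19, slack=0)
Line 6: ['for'] (min_width=3, slack=16)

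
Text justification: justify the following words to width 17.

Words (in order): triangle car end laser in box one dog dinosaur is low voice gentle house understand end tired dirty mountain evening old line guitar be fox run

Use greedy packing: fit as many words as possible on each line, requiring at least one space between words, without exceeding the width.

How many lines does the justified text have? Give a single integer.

Line 1: ['triangle', 'car', 'end'] (min_width=16, slack=1)
Line 2: ['laser', 'in', 'box', 'one'] (min_width=16, slack=1)
Line 3: ['dog', 'dinosaur', 'is'] (min_width=15, slack=2)
Line 4: ['low', 'voice', 'gentle'] (min_width=16, slack=1)
Line 5: ['house', 'understand'] (min_width=16, slack=1)
Line 6: ['end', 'tired', 'dirty'] (min_width=15, slack=2)
Line 7: ['mountain', 'evening'] (min_width=16, slack=1)
Line 8: ['old', 'line', 'guitar'] (min_width=15, slack=2)
Line 9: ['be', 'fox', 'run'] (min_width=10, slack=7)
Total lines: 9

Answer: 9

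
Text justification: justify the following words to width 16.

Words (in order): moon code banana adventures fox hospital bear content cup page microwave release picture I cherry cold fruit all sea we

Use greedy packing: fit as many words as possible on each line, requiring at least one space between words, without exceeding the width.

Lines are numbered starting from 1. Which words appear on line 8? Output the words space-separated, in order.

Answer: fruit all sea we

Derivation:
Line 1: ['moon', 'code', 'banana'] (min_width=16, slack=0)
Line 2: ['adventures', 'fox'] (min_width=14, slack=2)
Line 3: ['hospital', 'bear'] (min_width=13, slack=3)
Line 4: ['content', 'cup', 'page'] (min_width=16, slack=0)
Line 5: ['microwave'] (min_width=9, slack=7)
Line 6: ['release', 'picture'] (min_width=15, slack=1)
Line 7: ['I', 'cherry', 'cold'] (min_width=13, slack=3)
Line 8: ['fruit', 'all', 'sea', 'we'] (min_width=16, slack=0)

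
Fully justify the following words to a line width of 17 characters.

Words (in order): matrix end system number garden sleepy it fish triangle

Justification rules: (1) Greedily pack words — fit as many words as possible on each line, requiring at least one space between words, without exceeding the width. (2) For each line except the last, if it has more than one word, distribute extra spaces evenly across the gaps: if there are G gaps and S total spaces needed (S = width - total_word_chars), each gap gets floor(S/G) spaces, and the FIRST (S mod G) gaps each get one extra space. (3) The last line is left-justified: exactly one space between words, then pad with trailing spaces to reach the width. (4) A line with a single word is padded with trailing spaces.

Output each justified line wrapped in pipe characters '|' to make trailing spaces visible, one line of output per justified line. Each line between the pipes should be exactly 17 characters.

Answer: |matrix end system|
|number     garden|
|sleepy   it  fish|
|triangle         |

Derivation:
Line 1: ['matrix', 'end', 'system'] (min_width=17, slack=0)
Line 2: ['number', 'garden'] (min_width=13, slack=4)
Line 3: ['sleepy', 'it', 'fish'] (min_width=14, slack=3)
Line 4: ['triangle'] (min_width=8, slack=9)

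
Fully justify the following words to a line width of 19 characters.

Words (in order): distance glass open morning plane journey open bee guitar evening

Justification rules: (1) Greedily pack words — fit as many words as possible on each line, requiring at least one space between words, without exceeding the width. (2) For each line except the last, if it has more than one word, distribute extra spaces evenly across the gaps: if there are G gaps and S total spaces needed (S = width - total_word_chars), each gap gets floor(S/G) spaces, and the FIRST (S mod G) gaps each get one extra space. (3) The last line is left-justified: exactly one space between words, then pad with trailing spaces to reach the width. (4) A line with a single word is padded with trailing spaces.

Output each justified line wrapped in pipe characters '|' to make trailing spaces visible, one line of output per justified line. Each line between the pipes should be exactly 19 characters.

Line 1: ['distance', 'glass', 'open'] (min_width=19, slack=0)
Line 2: ['morning', 'plane'] (min_width=13, slack=6)
Line 3: ['journey', 'open', 'bee'] (min_width=16, slack=3)
Line 4: ['guitar', 'evening'] (min_width=14, slack=5)

Answer: |distance glass open|
|morning       plane|
|journey   open  bee|
|guitar evening     |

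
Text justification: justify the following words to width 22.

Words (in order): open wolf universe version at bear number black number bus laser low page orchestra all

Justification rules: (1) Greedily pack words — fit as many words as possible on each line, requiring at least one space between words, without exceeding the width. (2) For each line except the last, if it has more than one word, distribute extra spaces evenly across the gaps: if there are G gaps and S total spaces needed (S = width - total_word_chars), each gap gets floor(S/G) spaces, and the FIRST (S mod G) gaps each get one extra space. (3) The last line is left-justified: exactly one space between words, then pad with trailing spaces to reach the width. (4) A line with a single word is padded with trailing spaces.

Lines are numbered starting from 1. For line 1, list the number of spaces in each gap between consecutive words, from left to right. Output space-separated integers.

Line 1: ['open', 'wolf', 'universe'] (min_width=18, slack=4)
Line 2: ['version', 'at', 'bear', 'number'] (min_width=22, slack=0)
Line 3: ['black', 'number', 'bus', 'laser'] (min_width=22, slack=0)
Line 4: ['low', 'page', 'orchestra', 'all'] (min_width=22, slack=0)

Answer: 3 3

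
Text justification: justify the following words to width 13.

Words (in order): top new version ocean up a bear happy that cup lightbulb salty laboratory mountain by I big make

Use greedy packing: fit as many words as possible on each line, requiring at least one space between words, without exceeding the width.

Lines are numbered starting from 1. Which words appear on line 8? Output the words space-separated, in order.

Line 1: ['top', 'new'] (min_width=7, slack=6)
Line 2: ['version', 'ocean'] (min_width=13, slack=0)
Line 3: ['up', 'a', 'bear'] (min_width=9, slack=4)
Line 4: ['happy', 'that'] (min_width=10, slack=3)
Line 5: ['cup', 'lightbulb'] (min_width=13, slack=0)
Line 6: ['salty'] (min_width=5, slack=8)
Line 7: ['laboratory'] (min_width=10, slack=3)
Line 8: ['mountain', 'by', 'I'] (min_width=13, slack=0)
Line 9: ['big', 'make'] (min_width=8, slack=5)

Answer: mountain by I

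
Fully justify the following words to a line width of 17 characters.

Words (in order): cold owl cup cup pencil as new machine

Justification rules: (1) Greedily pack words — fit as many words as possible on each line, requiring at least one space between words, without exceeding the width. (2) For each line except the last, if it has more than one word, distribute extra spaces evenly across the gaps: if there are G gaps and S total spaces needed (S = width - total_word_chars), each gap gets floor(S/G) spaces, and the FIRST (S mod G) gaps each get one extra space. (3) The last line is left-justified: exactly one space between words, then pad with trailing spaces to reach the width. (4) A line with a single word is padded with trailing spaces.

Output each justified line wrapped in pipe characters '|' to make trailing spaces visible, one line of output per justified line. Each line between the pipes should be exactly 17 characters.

Answer: |cold  owl cup cup|
|pencil   as   new|
|machine          |

Derivation:
Line 1: ['cold', 'owl', 'cup', 'cup'] (min_width=16, slack=1)
Line 2: ['pencil', 'as', 'new'] (min_width=13, slack=4)
Line 3: ['machine'] (min_width=7, slack=10)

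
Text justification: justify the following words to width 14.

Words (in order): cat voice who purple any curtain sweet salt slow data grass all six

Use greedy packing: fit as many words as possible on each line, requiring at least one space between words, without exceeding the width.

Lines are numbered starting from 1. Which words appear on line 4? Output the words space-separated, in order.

Answer: salt slow data

Derivation:
Line 1: ['cat', 'voice', 'who'] (min_width=13, slack=1)
Line 2: ['purple', 'any'] (min_width=10, slack=4)
Line 3: ['curtain', 'sweet'] (min_width=13, slack=1)
Line 4: ['salt', 'slow', 'data'] (min_width=14, slack=0)
Line 5: ['grass', 'all', 'six'] (min_width=13, slack=1)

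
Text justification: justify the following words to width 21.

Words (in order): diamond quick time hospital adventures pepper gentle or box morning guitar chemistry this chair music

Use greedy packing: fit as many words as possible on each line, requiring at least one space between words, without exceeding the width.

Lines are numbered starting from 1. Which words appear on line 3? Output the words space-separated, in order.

Line 1: ['diamond', 'quick', 'time'] (min_width=18, slack=3)
Line 2: ['hospital', 'adventures'] (min_width=19, slack=2)
Line 3: ['pepper', 'gentle', 'or', 'box'] (min_width=20, slack=1)
Line 4: ['morning', 'guitar'] (min_width=14, slack=7)
Line 5: ['chemistry', 'this', 'chair'] (min_width=20, slack=1)
Line 6: ['music'] (min_width=5, slack=16)

Answer: pepper gentle or box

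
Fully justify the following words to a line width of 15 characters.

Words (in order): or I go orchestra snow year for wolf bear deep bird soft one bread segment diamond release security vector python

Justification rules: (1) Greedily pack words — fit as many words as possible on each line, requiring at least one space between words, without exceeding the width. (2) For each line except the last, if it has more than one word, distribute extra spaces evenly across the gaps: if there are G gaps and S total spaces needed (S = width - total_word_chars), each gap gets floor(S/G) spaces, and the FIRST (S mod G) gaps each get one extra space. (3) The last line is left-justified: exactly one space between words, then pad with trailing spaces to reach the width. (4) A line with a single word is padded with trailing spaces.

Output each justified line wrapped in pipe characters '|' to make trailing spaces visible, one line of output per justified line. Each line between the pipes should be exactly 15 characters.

Line 1: ['or', 'I', 'go'] (min_width=7, slack=8)
Line 2: ['orchestra', 'snow'] (min_width=14, slack=1)
Line 3: ['year', 'for', 'wolf'] (min_width=13, slack=2)
Line 4: ['bear', 'deep', 'bird'] (min_width=14, slack=1)
Line 5: ['soft', 'one', 'bread'] (min_width=14, slack=1)
Line 6: ['segment', 'diamond'] (min_width=15, slack=0)
Line 7: ['release'] (min_width=7, slack=8)
Line 8: ['security', 'vector'] (min_width=15, slack=0)
Line 9: ['python'] (min_width=6, slack=9)

Answer: |or     I     go|
|orchestra  snow|
|year  for  wolf|
|bear  deep bird|
|soft  one bread|
|segment diamond|
|release        |
|security vector|
|python         |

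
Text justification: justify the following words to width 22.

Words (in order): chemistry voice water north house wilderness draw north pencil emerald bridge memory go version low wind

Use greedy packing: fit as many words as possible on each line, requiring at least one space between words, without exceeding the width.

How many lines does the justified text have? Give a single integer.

Answer: 5

Derivation:
Line 1: ['chemistry', 'voice', 'water'] (min_width=21, slack=1)
Line 2: ['north', 'house', 'wilderness'] (min_width=22, slack=0)
Line 3: ['draw', 'north', 'pencil'] (min_width=17, slack=5)
Line 4: ['emerald', 'bridge', 'memory'] (min_width=21, slack=1)
Line 5: ['go', 'version', 'low', 'wind'] (min_width=19, slack=3)
Total lines: 5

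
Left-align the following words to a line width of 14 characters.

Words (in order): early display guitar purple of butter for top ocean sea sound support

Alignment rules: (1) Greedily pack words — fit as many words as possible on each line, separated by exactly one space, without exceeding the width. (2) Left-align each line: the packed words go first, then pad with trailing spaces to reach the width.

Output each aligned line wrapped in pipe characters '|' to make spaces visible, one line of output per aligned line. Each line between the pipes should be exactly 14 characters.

Answer: |early display |
|guitar purple |
|of butter for |
|top ocean sea |
|sound support |

Derivation:
Line 1: ['early', 'display'] (min_width=13, slack=1)
Line 2: ['guitar', 'purple'] (min_width=13, slack=1)
Line 3: ['of', 'butter', 'for'] (min_width=13, slack=1)
Line 4: ['top', 'ocean', 'sea'] (min_width=13, slack=1)
Line 5: ['sound', 'support'] (min_width=13, slack=1)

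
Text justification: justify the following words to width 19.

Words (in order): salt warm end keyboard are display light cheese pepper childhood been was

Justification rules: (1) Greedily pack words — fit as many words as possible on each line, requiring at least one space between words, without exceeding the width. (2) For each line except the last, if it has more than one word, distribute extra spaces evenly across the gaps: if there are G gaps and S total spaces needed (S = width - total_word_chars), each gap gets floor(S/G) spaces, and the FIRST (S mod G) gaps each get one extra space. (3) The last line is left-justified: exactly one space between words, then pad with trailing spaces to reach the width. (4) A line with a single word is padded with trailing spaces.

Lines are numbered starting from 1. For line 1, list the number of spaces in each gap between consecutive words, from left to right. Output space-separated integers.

Line 1: ['salt', 'warm', 'end'] (min_width=13, slack=6)
Line 2: ['keyboard', 'are'] (min_width=12, slack=7)
Line 3: ['display', 'light'] (min_width=13, slack=6)
Line 4: ['cheese', 'pepper'] (min_width=13, slack=6)
Line 5: ['childhood', 'been', 'was'] (min_width=18, slack=1)

Answer: 4 4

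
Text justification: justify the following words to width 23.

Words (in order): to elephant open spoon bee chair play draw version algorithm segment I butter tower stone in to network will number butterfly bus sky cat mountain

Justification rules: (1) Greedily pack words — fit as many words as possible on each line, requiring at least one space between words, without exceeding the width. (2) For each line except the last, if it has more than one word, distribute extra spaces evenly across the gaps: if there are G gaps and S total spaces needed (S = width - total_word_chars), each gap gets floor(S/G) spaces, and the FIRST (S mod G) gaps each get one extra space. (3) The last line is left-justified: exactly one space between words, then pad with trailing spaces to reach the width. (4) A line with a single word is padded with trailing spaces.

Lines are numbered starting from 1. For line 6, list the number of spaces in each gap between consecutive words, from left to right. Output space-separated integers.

Answer: 2 2

Derivation:
Line 1: ['to', 'elephant', 'open', 'spoon'] (min_width=22, slack=1)
Line 2: ['bee', 'chair', 'play', 'draw'] (min_width=19, slack=4)
Line 3: ['version', 'algorithm'] (min_width=17, slack=6)
Line 4: ['segment', 'I', 'butter', 'tower'] (min_width=22, slack=1)
Line 5: ['stone', 'in', 'to', 'network'] (min_width=19, slack=4)
Line 6: ['will', 'number', 'butterfly'] (min_width=21, slack=2)
Line 7: ['bus', 'sky', 'cat', 'mountain'] (min_width=20, slack=3)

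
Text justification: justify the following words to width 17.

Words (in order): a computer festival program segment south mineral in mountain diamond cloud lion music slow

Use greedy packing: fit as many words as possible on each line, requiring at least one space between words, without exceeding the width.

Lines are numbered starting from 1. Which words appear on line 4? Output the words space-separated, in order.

Line 1: ['a', 'computer'] (min_width=10, slack=7)
Line 2: ['festival', 'program'] (min_width=16, slack=1)
Line 3: ['segment', 'south'] (min_width=13, slack=4)
Line 4: ['mineral', 'in'] (min_width=10, slack=7)
Line 5: ['mountain', 'diamond'] (min_width=16, slack=1)
Line 6: ['cloud', 'lion', 'music'] (min_width=16, slack=1)
Line 7: ['slow'] (min_width=4, slack=13)

Answer: mineral in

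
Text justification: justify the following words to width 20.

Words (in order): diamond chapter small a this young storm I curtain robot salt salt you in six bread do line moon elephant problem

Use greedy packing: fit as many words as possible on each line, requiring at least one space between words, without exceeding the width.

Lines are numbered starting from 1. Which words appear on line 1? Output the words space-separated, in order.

Answer: diamond chapter

Derivation:
Line 1: ['diamond', 'chapter'] (min_width=15, slack=5)
Line 2: ['small', 'a', 'this', 'young'] (min_width=18, slack=2)
Line 3: ['storm', 'I', 'curtain'] (min_width=15, slack=5)
Line 4: ['robot', 'salt', 'salt', 'you'] (min_width=19, slack=1)
Line 5: ['in', 'six', 'bread', 'do', 'line'] (min_width=20, slack=0)
Line 6: ['moon', 'elephant'] (min_width=13, slack=7)
Line 7: ['problem'] (min_width=7, slack=13)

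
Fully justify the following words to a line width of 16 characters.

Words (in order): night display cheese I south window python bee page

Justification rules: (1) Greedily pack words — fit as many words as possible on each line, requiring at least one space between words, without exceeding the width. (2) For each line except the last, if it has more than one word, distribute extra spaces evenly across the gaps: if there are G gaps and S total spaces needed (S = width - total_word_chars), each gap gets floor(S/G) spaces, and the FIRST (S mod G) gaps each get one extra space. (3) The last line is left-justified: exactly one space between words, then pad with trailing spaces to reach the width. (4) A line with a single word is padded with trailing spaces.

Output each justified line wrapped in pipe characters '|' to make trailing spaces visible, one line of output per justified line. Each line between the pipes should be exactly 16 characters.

Line 1: ['night', 'display'] (min_width=13, slack=3)
Line 2: ['cheese', 'I', 'south'] (min_width=14, slack=2)
Line 3: ['window', 'python'] (min_width=13, slack=3)
Line 4: ['bee', 'page'] (min_width=8, slack=8)

Answer: |night    display|
|cheese  I  south|
|window    python|
|bee page        |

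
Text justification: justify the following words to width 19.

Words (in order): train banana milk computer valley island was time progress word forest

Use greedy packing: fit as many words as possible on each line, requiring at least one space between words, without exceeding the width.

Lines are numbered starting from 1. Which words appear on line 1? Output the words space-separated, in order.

Answer: train banana milk

Derivation:
Line 1: ['train', 'banana', 'milk'] (min_width=17, slack=2)
Line 2: ['computer', 'valley'] (min_width=15, slack=4)
Line 3: ['island', 'was', 'time'] (min_width=15, slack=4)
Line 4: ['progress', 'word'] (min_width=13, slack=6)
Line 5: ['forest'] (min_width=6, slack=13)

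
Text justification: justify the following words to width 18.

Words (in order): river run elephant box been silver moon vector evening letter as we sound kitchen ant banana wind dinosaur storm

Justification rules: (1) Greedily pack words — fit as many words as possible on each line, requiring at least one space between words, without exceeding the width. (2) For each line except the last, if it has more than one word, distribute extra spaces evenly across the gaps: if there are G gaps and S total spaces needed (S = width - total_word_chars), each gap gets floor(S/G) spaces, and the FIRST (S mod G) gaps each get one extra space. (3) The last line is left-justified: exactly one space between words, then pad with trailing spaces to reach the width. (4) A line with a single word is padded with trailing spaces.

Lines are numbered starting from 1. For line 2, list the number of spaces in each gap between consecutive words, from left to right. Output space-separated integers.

Line 1: ['river', 'run', 'elephant'] (min_width=18, slack=0)
Line 2: ['box', 'been', 'silver'] (min_width=15, slack=3)
Line 3: ['moon', 'vector'] (min_width=11, slack=7)
Line 4: ['evening', 'letter', 'as'] (min_width=17, slack=1)
Line 5: ['we', 'sound', 'kitchen'] (min_width=16, slack=2)
Line 6: ['ant', 'banana', 'wind'] (min_width=15, slack=3)
Line 7: ['dinosaur', 'storm'] (min_width=14, slack=4)

Answer: 3 2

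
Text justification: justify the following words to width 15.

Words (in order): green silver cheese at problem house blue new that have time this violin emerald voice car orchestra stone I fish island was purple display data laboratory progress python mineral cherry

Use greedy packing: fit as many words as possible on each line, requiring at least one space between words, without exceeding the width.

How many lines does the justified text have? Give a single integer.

Line 1: ['green', 'silver'] (min_width=12, slack=3)
Line 2: ['cheese', 'at'] (min_width=9, slack=6)
Line 3: ['problem', 'house'] (min_width=13, slack=2)
Line 4: ['blue', 'new', 'that'] (min_width=13, slack=2)
Line 5: ['have', 'time', 'this'] (min_width=14, slack=1)
Line 6: ['violin', 'emerald'] (min_width=14, slack=1)
Line 7: ['voice', 'car'] (min_width=9, slack=6)
Line 8: ['orchestra', 'stone'] (min_width=15, slack=0)
Line 9: ['I', 'fish', 'island'] (min_width=13, slack=2)
Line 10: ['was', 'purple'] (min_width=10, slack=5)
Line 11: ['display', 'data'] (min_width=12, slack=3)
Line 12: ['laboratory'] (min_width=10, slack=5)
Line 13: ['progress', 'python'] (min_width=15, slack=0)
Line 14: ['mineral', 'cherry'] (min_width=14, slack=1)
Total lines: 14

Answer: 14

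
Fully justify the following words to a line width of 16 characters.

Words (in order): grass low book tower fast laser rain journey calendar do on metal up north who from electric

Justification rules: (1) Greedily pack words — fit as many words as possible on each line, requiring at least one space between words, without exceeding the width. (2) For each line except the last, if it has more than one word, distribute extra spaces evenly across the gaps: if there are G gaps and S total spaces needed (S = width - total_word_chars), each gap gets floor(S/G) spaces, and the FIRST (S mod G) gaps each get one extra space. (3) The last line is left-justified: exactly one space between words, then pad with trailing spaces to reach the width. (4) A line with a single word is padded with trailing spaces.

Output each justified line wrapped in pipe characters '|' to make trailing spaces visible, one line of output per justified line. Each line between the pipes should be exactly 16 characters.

Answer: |grass  low  book|
|tower fast laser|
|rain     journey|
|calendar  do  on|
|metal  up  north|
|who         from|
|electric        |

Derivation:
Line 1: ['grass', 'low', 'book'] (min_width=14, slack=2)
Line 2: ['tower', 'fast', 'laser'] (min_width=16, slack=0)
Line 3: ['rain', 'journey'] (min_width=12, slack=4)
Line 4: ['calendar', 'do', 'on'] (min_width=14, slack=2)
Line 5: ['metal', 'up', 'north'] (min_width=14, slack=2)
Line 6: ['who', 'from'] (min_width=8, slack=8)
Line 7: ['electric'] (min_width=8, slack=8)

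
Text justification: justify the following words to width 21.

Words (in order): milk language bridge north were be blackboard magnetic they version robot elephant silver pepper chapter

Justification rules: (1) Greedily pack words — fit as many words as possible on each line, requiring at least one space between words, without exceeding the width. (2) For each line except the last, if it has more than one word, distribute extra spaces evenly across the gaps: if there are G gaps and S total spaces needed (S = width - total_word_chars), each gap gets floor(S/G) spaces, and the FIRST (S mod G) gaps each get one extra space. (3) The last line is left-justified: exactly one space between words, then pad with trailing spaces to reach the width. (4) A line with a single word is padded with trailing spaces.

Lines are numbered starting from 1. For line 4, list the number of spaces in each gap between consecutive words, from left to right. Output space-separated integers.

Answer: 3 2

Derivation:
Line 1: ['milk', 'language', 'bridge'] (min_width=20, slack=1)
Line 2: ['north', 'were', 'be'] (min_width=13, slack=8)
Line 3: ['blackboard', 'magnetic'] (min_width=19, slack=2)
Line 4: ['they', 'version', 'robot'] (min_width=18, slack=3)
Line 5: ['elephant', 'silver'] (min_width=15, slack=6)
Line 6: ['pepper', 'chapter'] (min_width=14, slack=7)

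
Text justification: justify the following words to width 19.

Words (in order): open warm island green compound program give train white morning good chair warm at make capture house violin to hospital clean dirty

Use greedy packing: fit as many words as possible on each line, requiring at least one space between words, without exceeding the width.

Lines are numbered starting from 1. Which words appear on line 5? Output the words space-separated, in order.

Line 1: ['open', 'warm', 'island'] (min_width=16, slack=3)
Line 2: ['green', 'compound'] (min_width=14, slack=5)
Line 3: ['program', 'give', 'train'] (min_width=18, slack=1)
Line 4: ['white', 'morning', 'good'] (min_width=18, slack=1)
Line 5: ['chair', 'warm', 'at', 'make'] (min_width=18, slack=1)
Line 6: ['capture', 'house'] (min_width=13, slack=6)
Line 7: ['violin', 'to', 'hospital'] (min_width=18, slack=1)
Line 8: ['clean', 'dirty'] (min_width=11, slack=8)

Answer: chair warm at make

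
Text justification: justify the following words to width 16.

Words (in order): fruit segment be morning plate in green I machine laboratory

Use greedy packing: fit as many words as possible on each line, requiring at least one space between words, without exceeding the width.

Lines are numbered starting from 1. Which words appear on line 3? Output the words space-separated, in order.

Answer: green I machine

Derivation:
Line 1: ['fruit', 'segment', 'be'] (min_width=16, slack=0)
Line 2: ['morning', 'plate', 'in'] (min_width=16, slack=0)
Line 3: ['green', 'I', 'machine'] (min_width=15, slack=1)
Line 4: ['laboratory'] (min_width=10, slack=6)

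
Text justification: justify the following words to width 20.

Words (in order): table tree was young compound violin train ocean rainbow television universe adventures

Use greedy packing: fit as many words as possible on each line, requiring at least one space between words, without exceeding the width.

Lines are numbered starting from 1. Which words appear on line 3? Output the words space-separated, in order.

Line 1: ['table', 'tree', 'was', 'young'] (min_width=20, slack=0)
Line 2: ['compound', 'violin'] (min_width=15, slack=5)
Line 3: ['train', 'ocean', 'rainbow'] (min_width=19, slack=1)
Line 4: ['television', 'universe'] (min_width=19, slack=1)
Line 5: ['adventures'] (min_width=10, slack=10)

Answer: train ocean rainbow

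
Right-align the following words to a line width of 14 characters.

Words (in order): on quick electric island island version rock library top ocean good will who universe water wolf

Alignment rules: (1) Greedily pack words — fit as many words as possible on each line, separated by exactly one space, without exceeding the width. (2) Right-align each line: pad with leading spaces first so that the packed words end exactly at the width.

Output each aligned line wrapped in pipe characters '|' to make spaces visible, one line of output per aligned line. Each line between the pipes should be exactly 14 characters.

Line 1: ['on', 'quick'] (min_width=8, slack=6)
Line 2: ['electric'] (min_width=8, slack=6)
Line 3: ['island', 'island'] (min_width=13, slack=1)
Line 4: ['version', 'rock'] (min_width=12, slack=2)
Line 5: ['library', 'top'] (min_width=11, slack=3)
Line 6: ['ocean', 'good'] (min_width=10, slack=4)
Line 7: ['will', 'who'] (min_width=8, slack=6)
Line 8: ['universe', 'water'] (min_width=14, slack=0)
Line 9: ['wolf'] (min_width=4, slack=10)

Answer: |      on quick|
|      electric|
| island island|
|  version rock|
|   library top|
|    ocean good|
|      will who|
|universe water|
|          wolf|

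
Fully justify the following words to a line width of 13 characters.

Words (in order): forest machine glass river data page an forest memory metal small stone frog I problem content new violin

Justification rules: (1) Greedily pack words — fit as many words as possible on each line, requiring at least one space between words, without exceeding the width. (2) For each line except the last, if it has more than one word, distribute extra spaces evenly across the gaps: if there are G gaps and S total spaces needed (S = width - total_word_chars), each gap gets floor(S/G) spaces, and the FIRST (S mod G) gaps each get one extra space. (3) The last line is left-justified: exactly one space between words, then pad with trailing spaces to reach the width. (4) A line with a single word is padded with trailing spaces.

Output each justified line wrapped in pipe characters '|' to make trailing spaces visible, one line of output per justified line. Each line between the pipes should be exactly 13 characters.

Answer: |forest       |
|machine glass|
|river    data|
|page       an|
|forest memory|
|metal   small|
|stone  frog I|
|problem      |
|content   new|
|violin       |

Derivation:
Line 1: ['forest'] (min_width=6, slack=7)
Line 2: ['machine', 'glass'] (min_width=13, slack=0)
Line 3: ['river', 'data'] (min_width=10, slack=3)
Line 4: ['page', 'an'] (min_width=7, slack=6)
Line 5: ['forest', 'memory'] (min_width=13, slack=0)
Line 6: ['metal', 'small'] (min_width=11, slack=2)
Line 7: ['stone', 'frog', 'I'] (min_width=12, slack=1)
Line 8: ['problem'] (min_width=7, slack=6)
Line 9: ['content', 'new'] (min_width=11, slack=2)
Line 10: ['violin'] (min_width=6, slack=7)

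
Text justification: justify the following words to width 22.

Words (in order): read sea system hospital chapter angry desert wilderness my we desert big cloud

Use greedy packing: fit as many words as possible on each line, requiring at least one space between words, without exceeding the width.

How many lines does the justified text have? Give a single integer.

Answer: 4

Derivation:
Line 1: ['read', 'sea', 'system'] (min_width=15, slack=7)
Line 2: ['hospital', 'chapter', 'angry'] (min_width=22, slack=0)
Line 3: ['desert', 'wilderness', 'my'] (min_width=20, slack=2)
Line 4: ['we', 'desert', 'big', 'cloud'] (min_width=19, slack=3)
Total lines: 4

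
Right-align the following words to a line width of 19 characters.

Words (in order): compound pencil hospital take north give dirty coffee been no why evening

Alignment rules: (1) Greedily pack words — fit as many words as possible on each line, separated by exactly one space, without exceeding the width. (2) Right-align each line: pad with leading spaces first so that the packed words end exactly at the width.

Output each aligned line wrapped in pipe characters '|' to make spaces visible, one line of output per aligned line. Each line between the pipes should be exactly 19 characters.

Line 1: ['compound', 'pencil'] (min_width=15, slack=4)
Line 2: ['hospital', 'take', 'north'] (min_width=19, slack=0)
Line 3: ['give', 'dirty', 'coffee'] (min_width=17, slack=2)
Line 4: ['been', 'no', 'why', 'evening'] (min_width=19, slack=0)

Answer: |    compound pencil|
|hospital take north|
|  give dirty coffee|
|been no why evening|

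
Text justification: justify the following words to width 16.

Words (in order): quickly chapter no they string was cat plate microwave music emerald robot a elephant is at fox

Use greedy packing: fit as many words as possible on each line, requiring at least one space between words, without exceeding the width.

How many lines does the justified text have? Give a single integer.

Line 1: ['quickly', 'chapter'] (min_width=15, slack=1)
Line 2: ['no', 'they', 'string'] (min_width=14, slack=2)
Line 3: ['was', 'cat', 'plate'] (min_width=13, slack=3)
Line 4: ['microwave', 'music'] (min_width=15, slack=1)
Line 5: ['emerald', 'robot', 'a'] (min_width=15, slack=1)
Line 6: ['elephant', 'is', 'at'] (min_width=14, slack=2)
Line 7: ['fox'] (min_width=3, slack=13)
Total lines: 7

Answer: 7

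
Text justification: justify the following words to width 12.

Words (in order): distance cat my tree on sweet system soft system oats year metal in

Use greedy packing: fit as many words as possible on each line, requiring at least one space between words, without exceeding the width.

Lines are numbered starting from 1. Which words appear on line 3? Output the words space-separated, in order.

Answer: sweet system

Derivation:
Line 1: ['distance', 'cat'] (min_width=12, slack=0)
Line 2: ['my', 'tree', 'on'] (min_width=10, slack=2)
Line 3: ['sweet', 'system'] (min_width=12, slack=0)
Line 4: ['soft', 'system'] (min_width=11, slack=1)
Line 5: ['oats', 'year'] (min_width=9, slack=3)
Line 6: ['metal', 'in'] (min_width=8, slack=4)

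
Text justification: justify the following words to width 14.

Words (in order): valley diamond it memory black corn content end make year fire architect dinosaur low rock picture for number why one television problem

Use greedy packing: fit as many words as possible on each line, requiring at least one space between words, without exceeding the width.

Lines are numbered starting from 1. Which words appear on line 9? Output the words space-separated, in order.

Line 1: ['valley', 'diamond'] (min_width=14, slack=0)
Line 2: ['it', 'memory'] (min_width=9, slack=5)
Line 3: ['black', 'corn'] (min_width=10, slack=4)
Line 4: ['content', 'end'] (min_width=11, slack=3)
Line 5: ['make', 'year', 'fire'] (min_width=14, slack=0)
Line 6: ['architect'] (min_width=9, slack=5)
Line 7: ['dinosaur', 'low'] (min_width=12, slack=2)
Line 8: ['rock', 'picture'] (min_width=12, slack=2)
Line 9: ['for', 'number', 'why'] (min_width=14, slack=0)
Line 10: ['one', 'television'] (min_width=14, slack=0)
Line 11: ['problem'] (min_width=7, slack=7)

Answer: for number why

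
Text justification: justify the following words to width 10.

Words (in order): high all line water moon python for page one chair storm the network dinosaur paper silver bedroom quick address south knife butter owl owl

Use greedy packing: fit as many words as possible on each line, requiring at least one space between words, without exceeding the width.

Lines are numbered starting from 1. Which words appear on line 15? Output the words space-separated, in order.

Line 1: ['high', 'all'] (min_width=8, slack=2)
Line 2: ['line', 'water'] (min_width=10, slack=0)
Line 3: ['moon'] (min_width=4, slack=6)
Line 4: ['python', 'for'] (min_width=10, slack=0)
Line 5: ['page', 'one'] (min_width=8, slack=2)
Line 6: ['chair'] (min_width=5, slack=5)
Line 7: ['storm', 'the'] (min_width=9, slack=1)
Line 8: ['network'] (min_width=7, slack=3)
Line 9: ['dinosaur'] (min_width=8, slack=2)
Line 10: ['paper'] (min_width=5, slack=5)
Line 11: ['silver'] (min_width=6, slack=4)
Line 12: ['bedroom'] (min_width=7, slack=3)
Line 13: ['quick'] (min_width=5, slack=5)
Line 14: ['address'] (min_width=7, slack=3)
Line 15: ['south'] (min_width=5, slack=5)
Line 16: ['knife'] (min_width=5, slack=5)
Line 17: ['butter', 'owl'] (min_width=10, slack=0)
Line 18: ['owl'] (min_width=3, slack=7)

Answer: south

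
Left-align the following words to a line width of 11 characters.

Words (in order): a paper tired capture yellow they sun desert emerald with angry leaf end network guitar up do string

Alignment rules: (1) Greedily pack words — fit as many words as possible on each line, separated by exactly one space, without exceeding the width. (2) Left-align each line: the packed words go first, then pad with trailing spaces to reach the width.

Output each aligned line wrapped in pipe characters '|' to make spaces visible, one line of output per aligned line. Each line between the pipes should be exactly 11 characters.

Line 1: ['a', 'paper'] (min_width=7, slack=4)
Line 2: ['tired'] (min_width=5, slack=6)
Line 3: ['capture'] (min_width=7, slack=4)
Line 4: ['yellow', 'they'] (min_width=11, slack=0)
Line 5: ['sun', 'desert'] (min_width=10, slack=1)
Line 6: ['emerald'] (min_width=7, slack=4)
Line 7: ['with', 'angry'] (min_width=10, slack=1)
Line 8: ['leaf', 'end'] (min_width=8, slack=3)
Line 9: ['network'] (min_width=7, slack=4)
Line 10: ['guitar', 'up'] (min_width=9, slack=2)
Line 11: ['do', 'string'] (min_width=9, slack=2)

Answer: |a paper    |
|tired      |
|capture    |
|yellow they|
|sun desert |
|emerald    |
|with angry |
|leaf end   |
|network    |
|guitar up  |
|do string  |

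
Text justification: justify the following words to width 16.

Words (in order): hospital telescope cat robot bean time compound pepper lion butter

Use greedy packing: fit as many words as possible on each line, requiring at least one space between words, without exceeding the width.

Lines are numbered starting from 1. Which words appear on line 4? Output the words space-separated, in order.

Line 1: ['hospital'] (min_width=8, slack=8)
Line 2: ['telescope', 'cat'] (min_width=13, slack=3)
Line 3: ['robot', 'bean', 'time'] (min_width=15, slack=1)
Line 4: ['compound', 'pepper'] (min_width=15, slack=1)
Line 5: ['lion', 'butter'] (min_width=11, slack=5)

Answer: compound pepper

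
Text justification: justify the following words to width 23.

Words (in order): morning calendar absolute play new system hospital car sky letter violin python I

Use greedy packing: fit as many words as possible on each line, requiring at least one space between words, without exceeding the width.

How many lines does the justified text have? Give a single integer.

Answer: 4

Derivation:
Line 1: ['morning', 'calendar'] (min_width=16, slack=7)
Line 2: ['absolute', 'play', 'new'] (min_width=17, slack=6)
Line 3: ['system', 'hospital', 'car', 'sky'] (min_width=23, slack=0)
Line 4: ['letter', 'violin', 'python', 'I'] (min_width=22, slack=1)
Total lines: 4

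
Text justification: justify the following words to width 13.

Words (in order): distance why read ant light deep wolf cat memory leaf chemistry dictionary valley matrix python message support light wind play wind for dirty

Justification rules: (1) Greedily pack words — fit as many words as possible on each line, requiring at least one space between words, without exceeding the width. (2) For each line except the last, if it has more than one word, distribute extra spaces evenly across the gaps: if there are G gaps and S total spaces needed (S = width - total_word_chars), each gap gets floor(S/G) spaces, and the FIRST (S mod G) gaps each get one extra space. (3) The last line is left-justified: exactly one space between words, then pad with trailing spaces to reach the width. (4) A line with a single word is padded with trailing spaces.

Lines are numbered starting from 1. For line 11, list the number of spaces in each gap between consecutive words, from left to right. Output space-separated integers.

Answer: 1

Derivation:
Line 1: ['distance', 'why'] (min_width=12, slack=1)
Line 2: ['read', 'ant'] (min_width=8, slack=5)
Line 3: ['light', 'deep'] (min_width=10, slack=3)
Line 4: ['wolf', 'cat'] (min_width=8, slack=5)
Line 5: ['memory', 'leaf'] (min_width=11, slack=2)
Line 6: ['chemistry'] (min_width=9, slack=4)
Line 7: ['dictionary'] (min_width=10, slack=3)
Line 8: ['valley', 'matrix'] (min_width=13, slack=0)
Line 9: ['python'] (min_width=6, slack=7)
Line 10: ['message'] (min_width=7, slack=6)
Line 11: ['support', 'light'] (min_width=13, slack=0)
Line 12: ['wind', 'play'] (min_width=9, slack=4)
Line 13: ['wind', 'for'] (min_width=8, slack=5)
Line 14: ['dirty'] (min_width=5, slack=8)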